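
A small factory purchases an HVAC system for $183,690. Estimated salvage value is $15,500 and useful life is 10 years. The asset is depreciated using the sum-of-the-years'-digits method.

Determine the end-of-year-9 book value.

Depreciable base = $183,690 − $15,500 = $168,190.
Sum of the years' digits = 10+9+8+7+6+5+4+3+2+1 = 55.
Year 1: $168,190 × 10/55 = $30,580. Book value $153,110.
Year 2: $168,190 × 9/55 = $27,522. Book value $125,588.
Year 3: $168,190 × 8/55 = $24,464. Book value $101,124.
Year 4: $168,190 × 7/55 = $21,406. Book value $79,718.
Year 5: $168,190 × 6/55 = $18,348. Book value $61,370.
Year 6: $168,190 × 5/55 = $15,290. Book value $46,080.
Year 7: $168,190 × 4/55 = $12,232. Book value $33,848.
Year 8: $168,190 × 3/55 = $9,174. Book value $24,674.
Year 9: $168,190 × 2/55 = $6,116. Book value $18,558.

$18,558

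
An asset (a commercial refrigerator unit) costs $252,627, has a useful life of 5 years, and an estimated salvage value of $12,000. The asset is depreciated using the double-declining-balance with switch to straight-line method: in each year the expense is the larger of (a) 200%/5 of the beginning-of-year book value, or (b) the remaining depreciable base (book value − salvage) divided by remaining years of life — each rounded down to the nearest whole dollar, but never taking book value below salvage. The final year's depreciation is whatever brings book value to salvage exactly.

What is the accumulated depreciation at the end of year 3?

Depreciable base = $252,627 − $12,000 = $240,627.
Year 1: DB = ⌊$252,627 × 200%/5⌋ = $101,050; SL = ⌊$240,627/5⌋ = $48,125 → take DB $101,050. Book value $151,577.
Year 2: DB = ⌊$151,577 × 200%/5⌋ = $60,630; SL = ⌊$139,577/4⌋ = $34,894 → take DB $60,630. Book value $90,947.
Year 3: DB = ⌊$90,947 × 200%/5⌋ = $36,378; SL = ⌊$78,947/3⌋ = $26,315 → take DB $36,378. Book value $54,569.
Accumulated through year 3 = $252,627 − $54,569 = $198,058.

$198,058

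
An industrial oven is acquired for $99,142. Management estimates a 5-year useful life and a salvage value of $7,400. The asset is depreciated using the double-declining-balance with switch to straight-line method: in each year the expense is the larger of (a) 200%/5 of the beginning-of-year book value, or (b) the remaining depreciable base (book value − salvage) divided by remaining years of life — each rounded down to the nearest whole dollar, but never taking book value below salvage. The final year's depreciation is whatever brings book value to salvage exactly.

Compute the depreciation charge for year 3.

Depreciable base = $99,142 − $7,400 = $91,742.
Year 1: DB = ⌊$99,142 × 200%/5⌋ = $39,656; SL = ⌊$91,742/5⌋ = $18,348 → take DB $39,656. Book value $59,486.
Year 2: DB = ⌊$59,486 × 200%/5⌋ = $23,794; SL = ⌊$52,086/4⌋ = $13,021 → take DB $23,794. Book value $35,692.
Year 3: DB = ⌊$35,692 × 200%/5⌋ = $14,276; SL = ⌊$28,292/3⌋ = $9,430 → take DB $14,276. Book value $21,416.

$14,276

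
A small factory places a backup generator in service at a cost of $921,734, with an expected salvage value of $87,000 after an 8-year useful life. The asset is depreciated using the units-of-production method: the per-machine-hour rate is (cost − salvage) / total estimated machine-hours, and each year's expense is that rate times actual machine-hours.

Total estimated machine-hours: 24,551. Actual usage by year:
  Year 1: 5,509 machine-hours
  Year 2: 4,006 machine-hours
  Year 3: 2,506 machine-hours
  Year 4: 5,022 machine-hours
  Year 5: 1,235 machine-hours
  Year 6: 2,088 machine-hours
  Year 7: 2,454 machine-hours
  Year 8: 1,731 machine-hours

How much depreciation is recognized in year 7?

Depreciable base = $921,734 − $87,000 = $834,734.
Rate = $834,734 / 24,551 machine-hours = $34 per machine-hour.
Year 1: 5,509 × $34 = $187,306. Book value $734,428.
Year 2: 4,006 × $34 = $136,204. Book value $598,224.
Year 3: 2,506 × $34 = $85,204. Book value $513,020.
Year 4: 5,022 × $34 = $170,748. Book value $342,272.
Year 5: 1,235 × $34 = $41,990. Book value $300,282.
Year 6: 2,088 × $34 = $70,992. Book value $229,290.
Year 7: 2,454 × $34 = $83,436. Book value $145,854.

$83,436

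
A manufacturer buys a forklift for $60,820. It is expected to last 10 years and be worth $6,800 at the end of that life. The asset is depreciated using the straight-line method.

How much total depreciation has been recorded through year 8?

$43,216

Depreciable base = $60,820 − $6,800 = $54,020.
Annual expense = $54,020 / 10 = $5,402.
End of year 1: book value $55,418.
End of year 2: book value $50,016.
End of year 3: book value $44,614.
End of year 4: book value $39,212.
End of year 5: book value $33,810.
End of year 6: book value $28,408.
End of year 7: book value $23,006.
End of year 8: book value $17,604.
Accumulated through year 8 = $60,820 − $17,604 = $43,216.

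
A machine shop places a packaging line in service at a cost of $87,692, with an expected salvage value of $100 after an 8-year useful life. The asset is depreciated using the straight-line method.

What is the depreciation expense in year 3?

Depreciable base = $87,692 − $100 = $87,592.
Annual expense = $87,592 / 8 = $10,949.

$10,949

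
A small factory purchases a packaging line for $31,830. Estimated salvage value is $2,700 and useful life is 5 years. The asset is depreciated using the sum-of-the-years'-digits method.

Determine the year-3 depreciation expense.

Depreciable base = $31,830 − $2,700 = $29,130.
Sum of the years' digits = 5+4+3+2+1 = 15.
Year 1: $29,130 × 5/15 = $9,710. Book value $22,120.
Year 2: $29,130 × 4/15 = $7,768. Book value $14,352.
Year 3: $29,130 × 3/15 = $5,826. Book value $8,526.

$5,826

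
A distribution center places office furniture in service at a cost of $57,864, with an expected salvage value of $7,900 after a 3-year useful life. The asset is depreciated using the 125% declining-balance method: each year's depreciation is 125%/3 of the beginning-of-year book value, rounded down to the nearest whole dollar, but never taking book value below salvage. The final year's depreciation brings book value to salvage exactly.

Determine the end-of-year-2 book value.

Depreciable base = $57,864 − $7,900 = $49,964.
Year 1: ⌊$57,864 × 125%/3⌋ = $24,110. Book value $33,754.
Year 2: ⌊$33,754 × 125%/3⌋ = $14,064. Book value $19,690.

$19,690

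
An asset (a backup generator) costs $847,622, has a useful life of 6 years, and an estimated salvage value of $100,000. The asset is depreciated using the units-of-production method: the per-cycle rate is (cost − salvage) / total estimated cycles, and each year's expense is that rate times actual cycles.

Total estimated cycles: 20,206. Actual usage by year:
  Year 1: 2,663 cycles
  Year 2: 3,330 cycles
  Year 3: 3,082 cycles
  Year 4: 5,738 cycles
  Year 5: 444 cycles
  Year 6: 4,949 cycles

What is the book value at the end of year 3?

Depreciable base = $847,622 − $100,000 = $747,622.
Rate = $747,622 / 20,206 cycles = $37 per cycle.
Year 1: 2,663 × $37 = $98,531. Book value $749,091.
Year 2: 3,330 × $37 = $123,210. Book value $625,881.
Year 3: 3,082 × $37 = $114,034. Book value $511,847.

$511,847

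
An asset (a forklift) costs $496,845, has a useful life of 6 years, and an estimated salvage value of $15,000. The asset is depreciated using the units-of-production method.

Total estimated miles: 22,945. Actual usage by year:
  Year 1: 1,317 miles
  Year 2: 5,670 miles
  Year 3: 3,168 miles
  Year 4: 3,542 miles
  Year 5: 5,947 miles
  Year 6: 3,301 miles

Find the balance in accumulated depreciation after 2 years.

$146,727

Depreciable base = $496,845 − $15,000 = $481,845.
Rate = $481,845 / 22,945 miles = $21 per mile.
Year 1: 1,317 × $21 = $27,657. Book value $469,188.
Year 2: 5,670 × $21 = $119,070. Book value $350,118.
Accumulated through year 2 = $496,845 − $350,118 = $146,727.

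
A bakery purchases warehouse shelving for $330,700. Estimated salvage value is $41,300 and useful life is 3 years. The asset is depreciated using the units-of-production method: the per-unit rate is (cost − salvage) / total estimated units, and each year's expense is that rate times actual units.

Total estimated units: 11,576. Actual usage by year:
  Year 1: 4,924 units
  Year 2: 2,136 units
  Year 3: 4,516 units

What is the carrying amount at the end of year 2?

Depreciable base = $330,700 − $41,300 = $289,400.
Rate = $289,400 / 11,576 units = $25 per unit.
Year 1: 4,924 × $25 = $123,100. Book value $207,600.
Year 2: 2,136 × $25 = $53,400. Book value $154,200.

$154,200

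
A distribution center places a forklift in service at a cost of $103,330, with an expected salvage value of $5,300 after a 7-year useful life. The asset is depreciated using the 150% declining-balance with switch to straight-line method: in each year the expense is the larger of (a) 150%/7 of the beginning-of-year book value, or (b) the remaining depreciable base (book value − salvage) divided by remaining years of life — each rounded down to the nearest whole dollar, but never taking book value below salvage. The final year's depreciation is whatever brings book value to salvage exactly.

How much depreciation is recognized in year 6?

Depreciable base = $103,330 − $5,300 = $98,030.
Year 1: DB = ⌊$103,330 × 150%/7⌋ = $22,142; SL = ⌊$98,030/7⌋ = $14,004 → take DB $22,142. Book value $81,188.
Year 2: DB = ⌊$81,188 × 150%/7⌋ = $17,397; SL = ⌊$75,888/6⌋ = $12,648 → take DB $17,397. Book value $63,791.
Year 3: DB = ⌊$63,791 × 150%/7⌋ = $13,669; SL = ⌊$58,491/5⌋ = $11,698 → take DB $13,669. Book value $50,122.
Year 4: DB = ⌊$50,122 × 150%/7⌋ = $10,740; SL = ⌊$44,822/4⌋ = $11,205 → take SL $11,205. Book value $38,917.
Year 5: DB = ⌊$38,917 × 150%/7⌋ = $8,339; SL = ⌊$33,617/3⌋ = $11,205 → take SL $11,205. Book value $27,712.
Year 6: DB = ⌊$27,712 × 150%/7⌋ = $5,938; SL = ⌊$22,412/2⌋ = $11,206 → take SL $11,206. Book value $16,506.

$11,206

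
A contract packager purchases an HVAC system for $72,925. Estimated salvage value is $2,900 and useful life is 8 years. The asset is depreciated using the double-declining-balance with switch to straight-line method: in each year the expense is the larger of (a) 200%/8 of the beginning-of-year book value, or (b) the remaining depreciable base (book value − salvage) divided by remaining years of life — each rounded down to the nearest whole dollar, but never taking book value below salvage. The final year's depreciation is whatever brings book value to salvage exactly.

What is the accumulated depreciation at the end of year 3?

$42,159

Depreciable base = $72,925 − $2,900 = $70,025.
Year 1: DB = ⌊$72,925 × 200%/8⌋ = $18,231; SL = ⌊$70,025/8⌋ = $8,753 → take DB $18,231. Book value $54,694.
Year 2: DB = ⌊$54,694 × 200%/8⌋ = $13,673; SL = ⌊$51,794/7⌋ = $7,399 → take DB $13,673. Book value $41,021.
Year 3: DB = ⌊$41,021 × 200%/8⌋ = $10,255; SL = ⌊$38,121/6⌋ = $6,353 → take DB $10,255. Book value $30,766.
Accumulated through year 3 = $72,925 − $30,766 = $42,159.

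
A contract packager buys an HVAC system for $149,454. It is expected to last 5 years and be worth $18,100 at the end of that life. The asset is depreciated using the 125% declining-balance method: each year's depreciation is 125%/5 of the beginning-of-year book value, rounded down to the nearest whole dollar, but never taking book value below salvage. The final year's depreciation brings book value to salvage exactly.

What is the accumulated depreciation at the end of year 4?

$102,165

Depreciable base = $149,454 − $18,100 = $131,354.
Year 1: ⌊$149,454 × 125%/5⌋ = $37,363. Book value $112,091.
Year 2: ⌊$112,091 × 125%/5⌋ = $28,022. Book value $84,069.
Year 3: ⌊$84,069 × 125%/5⌋ = $21,017. Book value $63,052.
Year 4: ⌊$63,052 × 125%/5⌋ = $15,763. Book value $47,289.
Accumulated through year 4 = $149,454 − $47,289 = $102,165.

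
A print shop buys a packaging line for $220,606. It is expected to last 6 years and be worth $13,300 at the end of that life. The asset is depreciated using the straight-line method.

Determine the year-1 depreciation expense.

Depreciable base = $220,606 − $13,300 = $207,306.
Annual expense = $207,306 / 6 = $34,551.

$34,551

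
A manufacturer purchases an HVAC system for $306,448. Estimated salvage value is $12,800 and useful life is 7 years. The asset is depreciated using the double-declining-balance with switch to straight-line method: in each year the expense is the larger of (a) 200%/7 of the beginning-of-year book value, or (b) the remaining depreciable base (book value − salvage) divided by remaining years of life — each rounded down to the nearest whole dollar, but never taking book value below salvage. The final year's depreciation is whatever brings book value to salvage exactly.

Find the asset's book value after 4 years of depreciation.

Depreciable base = $306,448 − $12,800 = $293,648.
Year 1: DB = ⌊$306,448 × 200%/7⌋ = $87,556; SL = ⌊$293,648/7⌋ = $41,949 → take DB $87,556. Book value $218,892.
Year 2: DB = ⌊$218,892 × 200%/7⌋ = $62,540; SL = ⌊$206,092/6⌋ = $34,348 → take DB $62,540. Book value $156,352.
Year 3: DB = ⌊$156,352 × 200%/7⌋ = $44,672; SL = ⌊$143,552/5⌋ = $28,710 → take DB $44,672. Book value $111,680.
Year 4: DB = ⌊$111,680 × 200%/7⌋ = $31,908; SL = ⌊$98,880/4⌋ = $24,720 → take DB $31,908. Book value $79,772.

$79,772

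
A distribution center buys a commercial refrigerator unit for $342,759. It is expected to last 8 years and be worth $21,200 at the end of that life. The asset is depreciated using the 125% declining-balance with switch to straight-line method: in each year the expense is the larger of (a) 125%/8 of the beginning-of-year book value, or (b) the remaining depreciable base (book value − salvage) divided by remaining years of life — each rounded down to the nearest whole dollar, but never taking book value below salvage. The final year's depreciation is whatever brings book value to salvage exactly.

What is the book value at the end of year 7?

Depreciable base = $342,759 − $21,200 = $321,559.
Year 1: DB = ⌊$342,759 × 125%/8⌋ = $53,556; SL = ⌊$321,559/8⌋ = $40,194 → take DB $53,556. Book value $289,203.
Year 2: DB = ⌊$289,203 × 125%/8⌋ = $45,187; SL = ⌊$268,003/7⌋ = $38,286 → take DB $45,187. Book value $244,016.
Year 3: DB = ⌊$244,016 × 125%/8⌋ = $38,127; SL = ⌊$222,816/6⌋ = $37,136 → take DB $38,127. Book value $205,889.
Year 4: DB = ⌊$205,889 × 125%/8⌋ = $32,170; SL = ⌊$184,689/5⌋ = $36,937 → take SL $36,937. Book value $168,952.
Year 5: DB = ⌊$168,952 × 125%/8⌋ = $26,398; SL = ⌊$147,752/4⌋ = $36,938 → take SL $36,938. Book value $132,014.
Year 6: DB = ⌊$132,014 × 125%/8⌋ = $20,627; SL = ⌊$110,814/3⌋ = $36,938 → take SL $36,938. Book value $95,076.
Year 7: DB = ⌊$95,076 × 125%/8⌋ = $14,855; SL = ⌊$73,876/2⌋ = $36,938 → take SL $36,938. Book value $58,138.

$58,138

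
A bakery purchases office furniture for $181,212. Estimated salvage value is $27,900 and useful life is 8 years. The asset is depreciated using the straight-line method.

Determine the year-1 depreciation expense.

$19,164

Depreciable base = $181,212 − $27,900 = $153,312.
Annual expense = $153,312 / 8 = $19,164.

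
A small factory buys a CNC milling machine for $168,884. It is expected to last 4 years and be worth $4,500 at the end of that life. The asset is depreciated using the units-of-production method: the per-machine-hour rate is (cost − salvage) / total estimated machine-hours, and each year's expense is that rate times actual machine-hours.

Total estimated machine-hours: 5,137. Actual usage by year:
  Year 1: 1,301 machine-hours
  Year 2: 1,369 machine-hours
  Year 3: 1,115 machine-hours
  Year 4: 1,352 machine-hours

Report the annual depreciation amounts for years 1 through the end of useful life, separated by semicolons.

$41,632; $43,808; $35,680; $43,264

Depreciable base = $168,884 − $4,500 = $164,384.
Rate = $164,384 / 5,137 machine-hours = $32 per machine-hour.
Year 1: 1,301 × $32 = $41,632. Book value $127,252.
Year 2: 1,369 × $32 = $43,808. Book value $83,444.
Year 3: 1,115 × $32 = $35,680. Book value $47,764.
Year 4: 1,352 × $32 = $43,264. Book value $4,500.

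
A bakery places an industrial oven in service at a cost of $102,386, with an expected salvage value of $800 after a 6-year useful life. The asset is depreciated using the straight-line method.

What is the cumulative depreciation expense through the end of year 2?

$33,862

Depreciable base = $102,386 − $800 = $101,586.
Annual expense = $101,586 / 6 = $16,931.
End of year 1: book value $85,455.
End of year 2: book value $68,524.
Accumulated through year 2 = $102,386 − $68,524 = $33,862.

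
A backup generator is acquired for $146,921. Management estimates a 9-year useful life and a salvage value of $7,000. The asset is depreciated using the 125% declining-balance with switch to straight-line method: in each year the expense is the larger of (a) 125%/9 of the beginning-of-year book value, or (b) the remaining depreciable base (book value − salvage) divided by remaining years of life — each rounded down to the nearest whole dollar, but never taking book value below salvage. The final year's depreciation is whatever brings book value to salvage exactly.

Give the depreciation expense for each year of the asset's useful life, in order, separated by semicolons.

Depreciable base = $146,921 − $7,000 = $139,921.
Year 1: DB = ⌊$146,921 × 125%/9⌋ = $20,405; SL = ⌊$139,921/9⌋ = $15,546 → take DB $20,405. Book value $126,516.
Year 2: DB = ⌊$126,516 × 125%/9⌋ = $17,571; SL = ⌊$119,516/8⌋ = $14,939 → take DB $17,571. Book value $108,945.
Year 3: DB = ⌊$108,945 × 125%/9⌋ = $15,131; SL = ⌊$101,945/7⌋ = $14,563 → take DB $15,131. Book value $93,814.
Year 4: DB = ⌊$93,814 × 125%/9⌋ = $13,029; SL = ⌊$86,814/6⌋ = $14,469 → take SL $14,469. Book value $79,345.
Year 5: DB = ⌊$79,345 × 125%/9⌋ = $11,020; SL = ⌊$72,345/5⌋ = $14,469 → take SL $14,469. Book value $64,876.
Year 6: DB = ⌊$64,876 × 125%/9⌋ = $9,010; SL = ⌊$57,876/4⌋ = $14,469 → take SL $14,469. Book value $50,407.
Year 7: DB = ⌊$50,407 × 125%/9⌋ = $7,000; SL = ⌊$43,407/3⌋ = $14,469 → take SL $14,469. Book value $35,938.
Year 8: DB = ⌊$35,938 × 125%/9⌋ = $4,991; SL = ⌊$28,938/2⌋ = $14,469 → take SL $14,469. Book value $21,469.
Year 9 (final): $21,469 − $7,000 = $14,469. Book value $7,000.

$20,405; $17,571; $15,131; $14,469; $14,469; $14,469; $14,469; $14,469; $14,469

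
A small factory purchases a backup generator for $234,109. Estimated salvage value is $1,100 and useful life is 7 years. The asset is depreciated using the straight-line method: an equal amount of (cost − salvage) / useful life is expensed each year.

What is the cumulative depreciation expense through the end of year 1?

$33,287

Depreciable base = $234,109 − $1,100 = $233,009.
Annual expense = $233,009 / 7 = $33,287.
End of year 1: book value $200,822.
Accumulated through year 1 = $234,109 − $200,822 = $33,287.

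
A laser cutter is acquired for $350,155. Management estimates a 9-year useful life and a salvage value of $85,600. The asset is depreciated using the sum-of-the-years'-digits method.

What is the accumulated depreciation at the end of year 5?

$205,765

Depreciable base = $350,155 − $85,600 = $264,555.
Sum of the years' digits = 9+8+7+6+5+4+3+2+1 = 45.
Year 1: $264,555 × 9/45 = $52,911. Book value $297,244.
Year 2: $264,555 × 8/45 = $47,032. Book value $250,212.
Year 3: $264,555 × 7/45 = $41,153. Book value $209,059.
Year 4: $264,555 × 6/45 = $35,274. Book value $173,785.
Year 5: $264,555 × 5/45 = $29,395. Book value $144,390.
Accumulated through year 5 = $350,155 − $144,390 = $205,765.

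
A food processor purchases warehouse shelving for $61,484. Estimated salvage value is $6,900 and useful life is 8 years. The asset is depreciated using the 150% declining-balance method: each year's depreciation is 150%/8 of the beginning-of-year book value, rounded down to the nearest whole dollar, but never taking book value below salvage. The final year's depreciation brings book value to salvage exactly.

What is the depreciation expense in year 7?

$3,317

Depreciable base = $61,484 − $6,900 = $54,584.
Year 1: ⌊$61,484 × 150%/8⌋ = $11,528. Book value $49,956.
Year 2: ⌊$49,956 × 150%/8⌋ = $9,366. Book value $40,590.
Year 3: ⌊$40,590 × 150%/8⌋ = $7,610. Book value $32,980.
Year 4: ⌊$32,980 × 150%/8⌋ = $6,183. Book value $26,797.
Year 5: ⌊$26,797 × 150%/8⌋ = $5,024. Book value $21,773.
Year 6: ⌊$21,773 × 150%/8⌋ = $4,082. Book value $17,691.
Year 7: ⌊$17,691 × 150%/8⌋ = $3,317. Book value $14,374.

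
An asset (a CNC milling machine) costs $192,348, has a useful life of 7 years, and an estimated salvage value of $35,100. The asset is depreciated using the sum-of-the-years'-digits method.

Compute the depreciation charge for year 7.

$5,616

Depreciable base = $192,348 − $35,100 = $157,248.
Sum of the years' digits = 7+6+5+4+3+2+1 = 28.
Year 1: $157,248 × 7/28 = $39,312. Book value $153,036.
Year 2: $157,248 × 6/28 = $33,696. Book value $119,340.
Year 3: $157,248 × 5/28 = $28,080. Book value $91,260.
Year 4: $157,248 × 4/28 = $22,464. Book value $68,796.
Year 5: $157,248 × 3/28 = $16,848. Book value $51,948.
Year 6: $157,248 × 2/28 = $11,232. Book value $40,716.
Year 7: $157,248 × 1/28 = $5,616. Book value $35,100.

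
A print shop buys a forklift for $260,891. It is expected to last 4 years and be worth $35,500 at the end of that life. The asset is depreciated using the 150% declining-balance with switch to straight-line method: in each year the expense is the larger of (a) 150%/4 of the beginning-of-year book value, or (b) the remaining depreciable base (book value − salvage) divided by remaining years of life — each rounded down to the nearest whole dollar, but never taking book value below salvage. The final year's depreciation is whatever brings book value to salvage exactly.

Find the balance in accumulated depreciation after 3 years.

Depreciable base = $260,891 − $35,500 = $225,391.
Year 1: DB = ⌊$260,891 × 150%/4⌋ = $97,834; SL = ⌊$225,391/4⌋ = $56,347 → take DB $97,834. Book value $163,057.
Year 2: DB = ⌊$163,057 × 150%/4⌋ = $61,146; SL = ⌊$127,557/3⌋ = $42,519 → take DB $61,146. Book value $101,911.
Year 3: DB = ⌊$101,911 × 150%/4⌋ = $38,216; SL = ⌊$66,411/2⌋ = $33,205 → take DB $38,216. Book value $63,695.
Accumulated through year 3 = $260,891 − $63,695 = $197,196.

$197,196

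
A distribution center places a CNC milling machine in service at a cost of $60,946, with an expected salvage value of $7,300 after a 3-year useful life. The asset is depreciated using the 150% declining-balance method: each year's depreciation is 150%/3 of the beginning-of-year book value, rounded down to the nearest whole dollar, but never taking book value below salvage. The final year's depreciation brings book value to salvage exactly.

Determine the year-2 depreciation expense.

$15,236

Depreciable base = $60,946 − $7,300 = $53,646.
Year 1: ⌊$60,946 × 150%/3⌋ = $30,473. Book value $30,473.
Year 2: ⌊$30,473 × 150%/3⌋ = $15,236. Book value $15,237.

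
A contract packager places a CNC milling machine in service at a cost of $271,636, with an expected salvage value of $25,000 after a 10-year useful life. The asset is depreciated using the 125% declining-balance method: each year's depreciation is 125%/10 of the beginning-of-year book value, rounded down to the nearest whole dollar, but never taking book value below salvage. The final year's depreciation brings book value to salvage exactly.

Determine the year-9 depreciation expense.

Depreciable base = $271,636 − $25,000 = $246,636.
Year 1: ⌊$271,636 × 125%/10⌋ = $33,954. Book value $237,682.
Year 2: ⌊$237,682 × 125%/10⌋ = $29,710. Book value $207,972.
Year 3: ⌊$207,972 × 125%/10⌋ = $25,996. Book value $181,976.
Year 4: ⌊$181,976 × 125%/10⌋ = $22,747. Book value $159,229.
Year 5: ⌊$159,229 × 125%/10⌋ = $19,903. Book value $139,326.
Year 6: ⌊$139,326 × 125%/10⌋ = $17,415. Book value $121,911.
Year 7: ⌊$121,911 × 125%/10⌋ = $15,238. Book value $106,673.
Year 8: ⌊$106,673 × 125%/10⌋ = $13,334. Book value $93,339.
Year 9: ⌊$93,339 × 125%/10⌋ = $11,667. Book value $81,672.

$11,667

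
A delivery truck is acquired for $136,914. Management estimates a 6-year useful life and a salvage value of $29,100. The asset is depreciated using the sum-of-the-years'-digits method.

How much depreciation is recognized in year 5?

Depreciable base = $136,914 − $29,100 = $107,814.
Sum of the years' digits = 6+5+4+3+2+1 = 21.
Year 1: $107,814 × 6/21 = $30,804. Book value $106,110.
Year 2: $107,814 × 5/21 = $25,670. Book value $80,440.
Year 3: $107,814 × 4/21 = $20,536. Book value $59,904.
Year 4: $107,814 × 3/21 = $15,402. Book value $44,502.
Year 5: $107,814 × 2/21 = $10,268. Book value $34,234.

$10,268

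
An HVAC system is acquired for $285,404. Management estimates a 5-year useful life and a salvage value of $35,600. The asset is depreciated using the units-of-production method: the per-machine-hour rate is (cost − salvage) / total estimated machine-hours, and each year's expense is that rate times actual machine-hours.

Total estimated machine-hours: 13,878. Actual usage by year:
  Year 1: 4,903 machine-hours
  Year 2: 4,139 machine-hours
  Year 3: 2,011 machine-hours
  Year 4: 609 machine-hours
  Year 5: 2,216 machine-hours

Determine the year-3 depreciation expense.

Depreciable base = $285,404 − $35,600 = $249,804.
Rate = $249,804 / 13,878 machine-hours = $18 per machine-hour.
Year 1: 4,903 × $18 = $88,254. Book value $197,150.
Year 2: 4,139 × $18 = $74,502. Book value $122,648.
Year 3: 2,011 × $18 = $36,198. Book value $86,450.

$36,198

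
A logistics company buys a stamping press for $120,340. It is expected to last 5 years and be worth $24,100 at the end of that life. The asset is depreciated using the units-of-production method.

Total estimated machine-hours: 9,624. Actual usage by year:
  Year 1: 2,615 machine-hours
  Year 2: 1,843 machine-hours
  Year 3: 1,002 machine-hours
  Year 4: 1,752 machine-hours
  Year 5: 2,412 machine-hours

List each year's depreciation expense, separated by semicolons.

$26,150; $18,430; $10,020; $17,520; $24,120

Depreciable base = $120,340 − $24,100 = $96,240.
Rate = $96,240 / 9,624 machine-hours = $10 per machine-hour.
Year 1: 2,615 × $10 = $26,150. Book value $94,190.
Year 2: 1,843 × $10 = $18,430. Book value $75,760.
Year 3: 1,002 × $10 = $10,020. Book value $65,740.
Year 4: 1,752 × $10 = $17,520. Book value $48,220.
Year 5: 2,412 × $10 = $24,120. Book value $24,100.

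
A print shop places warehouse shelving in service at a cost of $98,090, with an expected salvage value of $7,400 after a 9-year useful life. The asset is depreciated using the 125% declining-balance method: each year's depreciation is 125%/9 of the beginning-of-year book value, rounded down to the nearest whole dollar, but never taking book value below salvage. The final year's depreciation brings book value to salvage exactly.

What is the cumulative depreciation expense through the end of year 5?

$51,645

Depreciable base = $98,090 − $7,400 = $90,690.
Year 1: ⌊$98,090 × 125%/9⌋ = $13,623. Book value $84,467.
Year 2: ⌊$84,467 × 125%/9⌋ = $11,731. Book value $72,736.
Year 3: ⌊$72,736 × 125%/9⌋ = $10,102. Book value $62,634.
Year 4: ⌊$62,634 × 125%/9⌋ = $8,699. Book value $53,935.
Year 5: ⌊$53,935 × 125%/9⌋ = $7,490. Book value $46,445.
Accumulated through year 5 = $98,090 − $46,445 = $51,645.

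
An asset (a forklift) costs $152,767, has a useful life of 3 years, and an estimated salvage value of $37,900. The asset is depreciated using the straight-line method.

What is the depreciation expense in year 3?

Depreciable base = $152,767 − $37,900 = $114,867.
Annual expense = $114,867 / 3 = $38,289.

$38,289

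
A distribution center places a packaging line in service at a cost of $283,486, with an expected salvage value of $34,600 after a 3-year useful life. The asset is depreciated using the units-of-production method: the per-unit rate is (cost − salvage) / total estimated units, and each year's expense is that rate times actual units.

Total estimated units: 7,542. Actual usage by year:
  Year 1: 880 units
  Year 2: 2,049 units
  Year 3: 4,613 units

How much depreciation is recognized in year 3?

$152,229

Depreciable base = $283,486 − $34,600 = $248,886.
Rate = $248,886 / 7,542 units = $33 per unit.
Year 1: 880 × $33 = $29,040. Book value $254,446.
Year 2: 2,049 × $33 = $67,617. Book value $186,829.
Year 3: 4,613 × $33 = $152,229. Book value $34,600.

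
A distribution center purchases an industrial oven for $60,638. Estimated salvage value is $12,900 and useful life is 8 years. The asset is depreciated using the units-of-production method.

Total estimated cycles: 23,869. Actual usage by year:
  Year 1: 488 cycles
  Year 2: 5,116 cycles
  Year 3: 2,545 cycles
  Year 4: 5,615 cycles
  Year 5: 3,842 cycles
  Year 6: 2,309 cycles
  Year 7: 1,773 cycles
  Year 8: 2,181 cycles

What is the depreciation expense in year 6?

Depreciable base = $60,638 − $12,900 = $47,738.
Rate = $47,738 / 23,869 cycles = $2 per cycle.
Year 1: 488 × $2 = $976. Book value $59,662.
Year 2: 5,116 × $2 = $10,232. Book value $49,430.
Year 3: 2,545 × $2 = $5,090. Book value $44,340.
Year 4: 5,615 × $2 = $11,230. Book value $33,110.
Year 5: 3,842 × $2 = $7,684. Book value $25,426.
Year 6: 2,309 × $2 = $4,618. Book value $20,808.

$4,618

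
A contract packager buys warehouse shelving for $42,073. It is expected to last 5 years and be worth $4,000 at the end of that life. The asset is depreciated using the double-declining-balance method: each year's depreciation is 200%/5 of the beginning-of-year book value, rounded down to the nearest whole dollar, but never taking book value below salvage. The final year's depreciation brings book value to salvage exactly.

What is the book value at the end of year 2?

Depreciable base = $42,073 − $4,000 = $38,073.
Year 1: ⌊$42,073 × 200%/5⌋ = $16,829. Book value $25,244.
Year 2: ⌊$25,244 × 200%/5⌋ = $10,097. Book value $15,147.

$15,147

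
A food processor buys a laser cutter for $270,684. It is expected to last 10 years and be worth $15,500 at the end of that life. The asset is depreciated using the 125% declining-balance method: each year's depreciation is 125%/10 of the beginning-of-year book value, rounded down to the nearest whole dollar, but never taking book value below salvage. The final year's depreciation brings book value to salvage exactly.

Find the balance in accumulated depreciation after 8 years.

Depreciable base = $270,684 − $15,500 = $255,184.
Year 1: ⌊$270,684 × 125%/10⌋ = $33,835. Book value $236,849.
Year 2: ⌊$236,849 × 125%/10⌋ = $29,606. Book value $207,243.
Year 3: ⌊$207,243 × 125%/10⌋ = $25,905. Book value $181,338.
Year 4: ⌊$181,338 × 125%/10⌋ = $22,667. Book value $158,671.
Year 5: ⌊$158,671 × 125%/10⌋ = $19,833. Book value $138,838.
Year 6: ⌊$138,838 × 125%/10⌋ = $17,354. Book value $121,484.
Year 7: ⌊$121,484 × 125%/10⌋ = $15,185. Book value $106,299.
Year 8: ⌊$106,299 × 125%/10⌋ = $13,287. Book value $93,012.
Accumulated through year 8 = $270,684 − $93,012 = $177,672.

$177,672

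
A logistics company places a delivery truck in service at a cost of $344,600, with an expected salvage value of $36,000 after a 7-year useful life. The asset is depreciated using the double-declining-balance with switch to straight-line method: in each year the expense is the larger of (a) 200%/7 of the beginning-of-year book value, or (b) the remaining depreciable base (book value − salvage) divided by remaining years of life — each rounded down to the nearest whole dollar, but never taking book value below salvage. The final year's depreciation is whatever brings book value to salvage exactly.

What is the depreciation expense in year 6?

$18,306

Depreciable base = $344,600 − $36,000 = $308,600.
Year 1: DB = ⌊$344,600 × 200%/7⌋ = $98,457; SL = ⌊$308,600/7⌋ = $44,085 → take DB $98,457. Book value $246,143.
Year 2: DB = ⌊$246,143 × 200%/7⌋ = $70,326; SL = ⌊$210,143/6⌋ = $35,023 → take DB $70,326. Book value $175,817.
Year 3: DB = ⌊$175,817 × 200%/7⌋ = $50,233; SL = ⌊$139,817/5⌋ = $27,963 → take DB $50,233. Book value $125,584.
Year 4: DB = ⌊$125,584 × 200%/7⌋ = $35,881; SL = ⌊$89,584/4⌋ = $22,396 → take DB $35,881. Book value $89,703.
Year 5: DB = ⌊$89,703 × 200%/7⌋ = $25,629; SL = ⌊$53,703/3⌋ = $17,901 → take DB $25,629. Book value $64,074.
Year 6: DB = ⌊$64,074 × 200%/7⌋ = $18,306; SL = ⌊$28,074/2⌋ = $14,037 → take DB $18,306. Book value $45,768.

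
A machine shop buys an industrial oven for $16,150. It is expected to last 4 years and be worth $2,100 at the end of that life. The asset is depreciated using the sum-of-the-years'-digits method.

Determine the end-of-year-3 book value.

$3,505

Depreciable base = $16,150 − $2,100 = $14,050.
Sum of the years' digits = 4+3+2+1 = 10.
Year 1: $14,050 × 4/10 = $5,620. Book value $10,530.
Year 2: $14,050 × 3/10 = $4,215. Book value $6,315.
Year 3: $14,050 × 2/10 = $2,810. Book value $3,505.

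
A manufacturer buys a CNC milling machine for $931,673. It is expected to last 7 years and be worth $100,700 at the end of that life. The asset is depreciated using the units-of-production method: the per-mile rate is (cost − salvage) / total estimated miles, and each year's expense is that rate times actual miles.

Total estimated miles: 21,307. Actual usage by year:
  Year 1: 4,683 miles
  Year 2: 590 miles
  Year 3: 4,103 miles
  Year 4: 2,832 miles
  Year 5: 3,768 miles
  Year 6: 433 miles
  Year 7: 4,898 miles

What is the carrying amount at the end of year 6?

$291,722

Depreciable base = $931,673 − $100,700 = $830,973.
Rate = $830,973 / 21,307 miles = $39 per mile.
Year 1: 4,683 × $39 = $182,637. Book value $749,036.
Year 2: 590 × $39 = $23,010. Book value $726,026.
Year 3: 4,103 × $39 = $160,017. Book value $566,009.
Year 4: 2,832 × $39 = $110,448. Book value $455,561.
Year 5: 3,768 × $39 = $146,952. Book value $308,609.
Year 6: 433 × $39 = $16,887. Book value $291,722.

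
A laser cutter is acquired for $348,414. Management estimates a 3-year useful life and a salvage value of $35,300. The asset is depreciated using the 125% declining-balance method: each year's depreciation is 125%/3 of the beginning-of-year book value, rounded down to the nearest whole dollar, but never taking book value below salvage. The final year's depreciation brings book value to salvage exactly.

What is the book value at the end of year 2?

Depreciable base = $348,414 − $35,300 = $313,114.
Year 1: ⌊$348,414 × 125%/3⌋ = $145,172. Book value $203,242.
Year 2: ⌊$203,242 × 125%/3⌋ = $84,684. Book value $118,558.

$118,558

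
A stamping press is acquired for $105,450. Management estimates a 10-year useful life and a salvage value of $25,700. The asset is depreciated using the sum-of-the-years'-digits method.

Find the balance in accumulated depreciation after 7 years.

$71,050

Depreciable base = $105,450 − $25,700 = $79,750.
Sum of the years' digits = 10+9+8+7+6+5+4+3+2+1 = 55.
Year 1: $79,750 × 10/55 = $14,500. Book value $90,950.
Year 2: $79,750 × 9/55 = $13,050. Book value $77,900.
Year 3: $79,750 × 8/55 = $11,600. Book value $66,300.
Year 4: $79,750 × 7/55 = $10,150. Book value $56,150.
Year 5: $79,750 × 6/55 = $8,700. Book value $47,450.
Year 6: $79,750 × 5/55 = $7,250. Book value $40,200.
Year 7: $79,750 × 4/55 = $5,800. Book value $34,400.
Accumulated through year 7 = $105,450 − $34,400 = $71,050.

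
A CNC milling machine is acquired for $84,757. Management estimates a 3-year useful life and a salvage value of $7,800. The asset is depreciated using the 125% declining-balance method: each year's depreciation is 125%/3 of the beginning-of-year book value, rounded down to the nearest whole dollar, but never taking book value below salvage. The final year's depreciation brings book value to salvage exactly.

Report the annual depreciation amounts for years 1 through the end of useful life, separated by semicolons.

$35,315; $20,600; $21,042

Depreciable base = $84,757 − $7,800 = $76,957.
Year 1: ⌊$84,757 × 125%/3⌋ = $35,315. Book value $49,442.
Year 2: ⌊$49,442 × 125%/3⌋ = $20,600. Book value $28,842.
Year 3 (final): $28,842 − $7,800 = $21,042. Book value $7,800.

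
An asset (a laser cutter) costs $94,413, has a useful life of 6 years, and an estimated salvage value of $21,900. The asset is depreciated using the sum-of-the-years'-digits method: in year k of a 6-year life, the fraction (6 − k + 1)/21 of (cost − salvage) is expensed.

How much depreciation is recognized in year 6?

$3,453

Depreciable base = $94,413 − $21,900 = $72,513.
Sum of the years' digits = 6+5+4+3+2+1 = 21.
Year 1: $72,513 × 6/21 = $20,718. Book value $73,695.
Year 2: $72,513 × 5/21 = $17,265. Book value $56,430.
Year 3: $72,513 × 4/21 = $13,812. Book value $42,618.
Year 4: $72,513 × 3/21 = $10,359. Book value $32,259.
Year 5: $72,513 × 2/21 = $6,906. Book value $25,353.
Year 6: $72,513 × 1/21 = $3,453. Book value $21,900.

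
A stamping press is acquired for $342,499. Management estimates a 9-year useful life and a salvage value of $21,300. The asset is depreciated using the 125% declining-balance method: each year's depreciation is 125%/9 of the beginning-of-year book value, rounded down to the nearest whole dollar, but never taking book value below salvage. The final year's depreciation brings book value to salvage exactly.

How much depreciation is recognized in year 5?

Depreciable base = $342,499 − $21,300 = $321,199.
Year 1: ⌊$342,499 × 125%/9⌋ = $47,569. Book value $294,930.
Year 2: ⌊$294,930 × 125%/9⌋ = $40,962. Book value $253,968.
Year 3: ⌊$253,968 × 125%/9⌋ = $35,273. Book value $218,695.
Year 4: ⌊$218,695 × 125%/9⌋ = $30,374. Book value $188,321.
Year 5: ⌊$188,321 × 125%/9⌋ = $26,155. Book value $162,166.

$26,155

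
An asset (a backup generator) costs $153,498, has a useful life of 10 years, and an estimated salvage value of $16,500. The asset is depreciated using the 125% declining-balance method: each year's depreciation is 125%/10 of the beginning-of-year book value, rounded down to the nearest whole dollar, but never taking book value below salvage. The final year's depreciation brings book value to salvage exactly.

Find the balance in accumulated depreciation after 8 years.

$100,753

Depreciable base = $153,498 − $16,500 = $136,998.
Year 1: ⌊$153,498 × 125%/10⌋ = $19,187. Book value $134,311.
Year 2: ⌊$134,311 × 125%/10⌋ = $16,788. Book value $117,523.
Year 3: ⌊$117,523 × 125%/10⌋ = $14,690. Book value $102,833.
Year 4: ⌊$102,833 × 125%/10⌋ = $12,854. Book value $89,979.
Year 5: ⌊$89,979 × 125%/10⌋ = $11,247. Book value $78,732.
Year 6: ⌊$78,732 × 125%/10⌋ = $9,841. Book value $68,891.
Year 7: ⌊$68,891 × 125%/10⌋ = $8,611. Book value $60,280.
Year 8: ⌊$60,280 × 125%/10⌋ = $7,535. Book value $52,745.
Accumulated through year 8 = $153,498 − $52,745 = $100,753.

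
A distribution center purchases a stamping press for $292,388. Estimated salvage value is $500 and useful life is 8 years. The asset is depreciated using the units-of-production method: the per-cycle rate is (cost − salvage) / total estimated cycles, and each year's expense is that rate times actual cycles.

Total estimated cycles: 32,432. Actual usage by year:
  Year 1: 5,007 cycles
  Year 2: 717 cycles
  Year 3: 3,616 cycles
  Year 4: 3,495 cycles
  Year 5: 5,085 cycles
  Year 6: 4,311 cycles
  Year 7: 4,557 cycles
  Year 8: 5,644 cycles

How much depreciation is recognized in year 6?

Depreciable base = $292,388 − $500 = $291,888.
Rate = $291,888 / 32,432 cycles = $9 per cycle.
Year 1: 5,007 × $9 = $45,063. Book value $247,325.
Year 2: 717 × $9 = $6,453. Book value $240,872.
Year 3: 3,616 × $9 = $32,544. Book value $208,328.
Year 4: 3,495 × $9 = $31,455. Book value $176,873.
Year 5: 5,085 × $9 = $45,765. Book value $131,108.
Year 6: 4,311 × $9 = $38,799. Book value $92,309.

$38,799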